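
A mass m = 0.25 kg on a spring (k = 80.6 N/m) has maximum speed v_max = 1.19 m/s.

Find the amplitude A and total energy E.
½mv²_max = ½kA² → A = v_max√(m/k) = 1.19×√(0.25/80.6) = 0.06627 m = 6.627 cm
E = ½mv²_max = ½×0.25×1.19² = 0.177 J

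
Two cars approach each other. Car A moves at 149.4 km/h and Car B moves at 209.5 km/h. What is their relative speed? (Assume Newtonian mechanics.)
v_rel = v_A + v_B = 149.4 + 209.5 = 358.9 km/h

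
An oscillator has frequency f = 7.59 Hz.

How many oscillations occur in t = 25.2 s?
n = f×t = 7.59×25.2 = 191.3 oscillations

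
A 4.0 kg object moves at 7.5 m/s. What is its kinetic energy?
KE = ½mv² = ½×4.0×7.5² = 112.5 J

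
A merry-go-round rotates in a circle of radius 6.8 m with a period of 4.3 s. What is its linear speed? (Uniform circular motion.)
v = 2πr/T = 2π×6.8/4.3 = 9.94 m/s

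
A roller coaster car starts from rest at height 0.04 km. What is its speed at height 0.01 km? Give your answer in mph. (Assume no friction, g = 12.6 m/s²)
mgh₁ = ½mv₂² + mgh₂ → v₂ = √(2g(h₁−h₂)) = √(2×12.6×(40−10)) = 27.5 m/s = 61.51 mph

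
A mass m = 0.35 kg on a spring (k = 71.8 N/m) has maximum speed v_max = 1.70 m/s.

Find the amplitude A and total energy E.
½mv²_max = ½kA² → A = v_max√(m/k) = 1.7×√(0.35/71.8) = 0.1187 m = 11.87 cm
E = ½mv²_max = ½×0.35×1.7² = 0.5057 J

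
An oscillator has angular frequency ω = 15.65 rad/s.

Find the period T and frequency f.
T = 2π/ω = 2π/15.65 = 0.4015 s; f = ω/2π = 2.491 Hz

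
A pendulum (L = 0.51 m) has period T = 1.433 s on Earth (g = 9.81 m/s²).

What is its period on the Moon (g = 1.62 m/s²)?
T = 2π√(L/g), so T_moon/T_earth = √(g_earth/g_moon)
T_moon = 2π√(0.51/1.62) = 3.525 s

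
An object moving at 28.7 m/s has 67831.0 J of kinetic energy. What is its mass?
KE = ½mv² → m = 2KE/v² = 2×67831.0/28.7² = 164.7 kg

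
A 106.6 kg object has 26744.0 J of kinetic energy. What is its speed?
KE = ½mv² → v = √(2KE/m) = √(2×26744.0/106.6) = 22.4 m/s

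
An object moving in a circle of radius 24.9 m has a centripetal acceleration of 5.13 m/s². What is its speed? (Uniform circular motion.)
v = √(a_c × r) = √(5.13 × 24.9) = 11.3 m/s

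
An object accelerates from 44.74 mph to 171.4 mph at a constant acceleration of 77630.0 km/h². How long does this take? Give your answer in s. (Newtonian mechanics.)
t = (v - v₀)/a (with unit conversion) = 9.453 s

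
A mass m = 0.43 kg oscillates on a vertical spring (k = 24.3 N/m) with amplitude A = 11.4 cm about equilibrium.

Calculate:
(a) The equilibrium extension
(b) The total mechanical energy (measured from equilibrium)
x_eq = mg/k = 0.43×9.81/24.3 = 0.1736 m = 17.36 cm
E = ½kA² = ½×24.3×(0.114)² = 0.1579 J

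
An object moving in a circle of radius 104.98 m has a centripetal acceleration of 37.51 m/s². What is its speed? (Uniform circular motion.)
v = √(a_c × r) = √(37.51 × 104.98) = 62.75 m/s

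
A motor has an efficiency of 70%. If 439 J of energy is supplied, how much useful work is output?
W_out = η × W_in = 0.7 × 439 = 307.3 J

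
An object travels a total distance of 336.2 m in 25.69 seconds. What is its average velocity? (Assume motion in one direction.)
v_avg = Δd / Δt = 336.2 / 25.69 = 13.09 m/s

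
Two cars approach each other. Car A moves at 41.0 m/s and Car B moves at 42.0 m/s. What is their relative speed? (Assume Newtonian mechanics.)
v_rel = v_A + v_B = 41.0 + 42.0 = 83.0 m/s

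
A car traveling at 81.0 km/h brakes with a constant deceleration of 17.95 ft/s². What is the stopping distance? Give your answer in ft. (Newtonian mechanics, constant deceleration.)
d = v₀² / (2a) (with unit conversion) = 151.8 ft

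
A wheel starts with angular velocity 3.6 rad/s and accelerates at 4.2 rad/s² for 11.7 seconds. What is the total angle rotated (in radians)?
θ = ω₀t + ½αt² = 3.6×11.7 + ½×4.2×11.7² = 329.59 rad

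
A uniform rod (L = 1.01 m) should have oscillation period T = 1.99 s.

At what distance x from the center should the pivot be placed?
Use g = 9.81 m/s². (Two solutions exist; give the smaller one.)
T = 2π√((L²/12 + x²)/(gx)). Let c = T²g/(4π²) = 0.984.
x² − cx + L²/12 = 0 → x = (c − √(c² − L²/3))/2 = 0.09569 m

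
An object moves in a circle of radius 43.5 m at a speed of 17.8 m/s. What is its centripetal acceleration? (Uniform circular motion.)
a_c = v²/r = 17.8²/43.5 = 316.84/43.5 = 7.28 m/s²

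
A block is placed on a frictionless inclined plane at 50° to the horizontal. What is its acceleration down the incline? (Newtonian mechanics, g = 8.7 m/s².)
a = g sin(θ) = 8.7 × sin(50°) = 8.7 × 0.766 = 6.66 m/s²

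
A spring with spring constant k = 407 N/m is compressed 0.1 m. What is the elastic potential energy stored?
PE = ½kx² = ½×407×0.1² = 2.035 J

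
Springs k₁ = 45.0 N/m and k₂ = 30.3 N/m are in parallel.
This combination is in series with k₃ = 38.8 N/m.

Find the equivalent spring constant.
k₁₂ = k₁ + k₂ = 75.3 N/m (parallel)
1/k_eq = 1/k₁₂ + 1/k₃ → k_eq = 25.61 N/m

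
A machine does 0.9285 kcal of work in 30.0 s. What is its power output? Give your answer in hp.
P = W/t = 3885 J / 30 s = 129.5 W = 0.1737 hp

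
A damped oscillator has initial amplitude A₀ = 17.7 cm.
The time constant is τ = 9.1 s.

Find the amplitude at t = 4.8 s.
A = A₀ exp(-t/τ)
A = A₀ exp(−t/τ) = 17.7×exp(−4.8/9.1) = 10.44 cm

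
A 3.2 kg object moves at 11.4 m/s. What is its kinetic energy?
KE = ½mv² = ½×3.2×11.4² = 207.936 J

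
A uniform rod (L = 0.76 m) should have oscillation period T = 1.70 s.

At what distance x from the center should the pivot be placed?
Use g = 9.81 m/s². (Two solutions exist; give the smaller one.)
T = 2π√((L²/12 + x²)/(gx)). Let c = T²g/(4π²) = 0.7181.
x² − cx + L²/12 = 0 → x = (c − √(c² − L²/3))/2 = 0.07482 m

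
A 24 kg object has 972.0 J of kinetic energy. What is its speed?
KE = ½mv² → v = √(2KE/m) = √(2×972.0/24) = 9.0 m/s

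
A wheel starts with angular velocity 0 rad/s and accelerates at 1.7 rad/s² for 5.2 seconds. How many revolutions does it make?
θ = ω₀t + ½αt² = 0×5.2 + ½×1.7×5.2² = 22.98 rad
Revolutions = θ/(2π) = 22.98/(2π) = 3.66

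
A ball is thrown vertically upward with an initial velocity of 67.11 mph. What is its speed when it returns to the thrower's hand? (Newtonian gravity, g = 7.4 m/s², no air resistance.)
By conservation of energy, the ball returns at the same speed = 67.11 mph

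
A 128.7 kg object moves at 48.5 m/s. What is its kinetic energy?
KE = ½mv² = ½×128.7×48.5² = 151367.3 J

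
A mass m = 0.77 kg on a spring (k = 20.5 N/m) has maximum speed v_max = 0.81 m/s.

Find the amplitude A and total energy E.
½mv²_max = ½kA² → A = v_max√(m/k) = 0.81×√(0.77/20.5) = 0.157 m = 15.7 cm
E = ½mv²_max = ½×0.77×0.81² = 0.2526 J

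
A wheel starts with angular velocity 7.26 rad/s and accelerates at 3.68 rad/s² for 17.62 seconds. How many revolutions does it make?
θ = ω₀t + ½αt² = 7.26×17.62 + ½×3.68×17.62² = 699.18 rad
Revolutions = θ/(2π) = 699.18/(2π) = 111.28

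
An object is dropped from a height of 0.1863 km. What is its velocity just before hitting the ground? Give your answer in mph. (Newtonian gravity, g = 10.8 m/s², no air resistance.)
v = √(2gh) (with unit conversion) = 141.9 mph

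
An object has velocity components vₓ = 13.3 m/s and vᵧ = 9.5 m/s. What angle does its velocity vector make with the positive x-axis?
θ = arctan(vᵧ/vₓ) = arctan(9.5/13.3) = 35.54°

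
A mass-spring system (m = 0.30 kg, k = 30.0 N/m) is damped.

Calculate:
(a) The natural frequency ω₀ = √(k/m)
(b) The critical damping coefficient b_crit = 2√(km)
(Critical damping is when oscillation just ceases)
ω₀ = √(k/m) = √(30.0/0.3) = 10 rad/s
b_crit = 2√(km) = 2√(30.0×0.3) = 6 kg/s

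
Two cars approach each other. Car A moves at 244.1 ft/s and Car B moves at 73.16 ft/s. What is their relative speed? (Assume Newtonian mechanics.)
v_rel = v_A + v_B = 244.1 + 73.16 = 317.3 ft/s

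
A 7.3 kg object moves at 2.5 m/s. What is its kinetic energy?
KE = ½mv² = ½×7.3×2.5² = 22.8125 J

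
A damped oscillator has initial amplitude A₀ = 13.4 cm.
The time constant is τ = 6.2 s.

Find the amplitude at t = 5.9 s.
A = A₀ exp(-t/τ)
A = A₀ exp(−t/τ) = 13.4×exp(−5.9/6.2) = 5.174 cm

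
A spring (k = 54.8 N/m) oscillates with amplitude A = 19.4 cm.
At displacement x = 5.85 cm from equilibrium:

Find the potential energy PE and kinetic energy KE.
E_total = ½kA² = ½×54.8×(0.194)² = 1.031 J
PE = ½kx² = ½×54.8×(0.0585)² = 0.09377 J
KE = E_total − PE = 0.9375 J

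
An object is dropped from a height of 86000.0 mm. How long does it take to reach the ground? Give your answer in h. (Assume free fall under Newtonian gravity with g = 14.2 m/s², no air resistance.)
t = √(2h/g) (with unit conversion) = 0.0009668 h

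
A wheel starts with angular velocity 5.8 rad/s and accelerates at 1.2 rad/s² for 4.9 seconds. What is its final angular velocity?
ω = ω₀ + αt = 5.8 + 1.2 × 4.9 = 11.68 rad/s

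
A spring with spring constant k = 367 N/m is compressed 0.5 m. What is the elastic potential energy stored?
PE = ½kx² = ½×367×0.5² = 45.88 J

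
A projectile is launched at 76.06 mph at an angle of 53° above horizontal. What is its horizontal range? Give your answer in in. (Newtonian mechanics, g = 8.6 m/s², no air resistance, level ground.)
R = v₀² sin(2θ) / g (with unit conversion) = 5088.0 in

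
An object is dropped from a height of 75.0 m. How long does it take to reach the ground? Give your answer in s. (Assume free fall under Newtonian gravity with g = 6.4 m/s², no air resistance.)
t = √(2h/g) = 4.841 s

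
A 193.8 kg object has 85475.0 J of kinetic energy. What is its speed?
KE = ½mv² → v = √(2KE/m) = √(2×85475.0/193.8) = 29.7 m/s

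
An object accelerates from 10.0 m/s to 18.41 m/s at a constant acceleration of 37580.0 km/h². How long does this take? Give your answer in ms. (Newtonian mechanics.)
t = (v - v₀)/a (with unit conversion) = 2900.0 ms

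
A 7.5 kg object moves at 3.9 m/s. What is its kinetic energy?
KE = ½mv² = ½×7.5×3.9² = 57.0375 J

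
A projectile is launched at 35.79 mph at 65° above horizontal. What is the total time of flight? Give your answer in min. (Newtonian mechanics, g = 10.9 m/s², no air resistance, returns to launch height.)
T = 2v₀sin(θ)/g (with unit conversion) = 0.04434 min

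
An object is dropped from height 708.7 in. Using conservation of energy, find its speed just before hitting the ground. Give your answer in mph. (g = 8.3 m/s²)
mgh = ½mv² → v = √(2gh) = √(2×8.3×18) = 17.29 m/s = 38.67 mph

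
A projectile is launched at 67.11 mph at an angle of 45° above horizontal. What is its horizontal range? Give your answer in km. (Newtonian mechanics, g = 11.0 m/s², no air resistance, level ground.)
R = v₀² sin(2θ) / g (with unit conversion) = 0.08182 km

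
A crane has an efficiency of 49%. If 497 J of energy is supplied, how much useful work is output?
W_out = η × W_in = 0.49 × 497 = 243.53 J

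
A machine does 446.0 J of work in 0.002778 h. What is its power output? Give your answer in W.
P = W/t = 446 J / 10 s = 44.6 W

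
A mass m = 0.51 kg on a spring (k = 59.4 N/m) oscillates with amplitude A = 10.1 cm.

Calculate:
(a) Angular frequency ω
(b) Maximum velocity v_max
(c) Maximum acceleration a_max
ω = √(k/m) = √(59.4/0.51) = 10.79 rad/s
v_max = ωA = 10.79×0.101 = 1.09 m/s
a_max = ω²A = 10.79²×0.101 = 11.76 m/s²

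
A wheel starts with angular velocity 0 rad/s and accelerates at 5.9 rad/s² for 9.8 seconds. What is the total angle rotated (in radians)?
θ = ω₀t + ½αt² = 0×9.8 + ½×5.9×9.8² = 283.32 rad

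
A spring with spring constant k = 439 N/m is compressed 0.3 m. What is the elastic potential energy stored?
PE = ½kx² = ½×439×0.3² = 19.75 J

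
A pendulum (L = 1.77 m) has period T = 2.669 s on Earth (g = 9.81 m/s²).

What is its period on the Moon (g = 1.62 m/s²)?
T = 2π√(L/g), so T_moon/T_earth = √(g_earth/g_moon)
T_moon = 2π√(1.77/1.62) = 6.568 s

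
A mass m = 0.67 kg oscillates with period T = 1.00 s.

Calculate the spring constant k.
T = 2π√(m/k) → k = m(2π/T)² = 0.67×(2π/1.0)² = 26.45 N/m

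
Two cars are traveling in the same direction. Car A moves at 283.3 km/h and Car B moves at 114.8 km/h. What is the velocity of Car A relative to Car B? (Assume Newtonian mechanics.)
v_rel = v_A - v_B = 283.3 - 114.8 = 168.5 km/h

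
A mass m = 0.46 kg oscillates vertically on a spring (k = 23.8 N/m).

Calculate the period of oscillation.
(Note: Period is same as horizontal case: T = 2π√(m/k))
T = 2π√(m/k) = 2π√(0.46/23.8) = 0.8735 s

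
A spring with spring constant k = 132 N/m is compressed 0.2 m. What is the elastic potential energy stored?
PE = ½kx² = ½×132×0.2² = 2.64 J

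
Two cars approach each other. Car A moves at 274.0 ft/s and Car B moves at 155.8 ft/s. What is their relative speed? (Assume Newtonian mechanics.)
v_rel = v_A + v_B = 274.0 + 155.8 = 429.8 ft/s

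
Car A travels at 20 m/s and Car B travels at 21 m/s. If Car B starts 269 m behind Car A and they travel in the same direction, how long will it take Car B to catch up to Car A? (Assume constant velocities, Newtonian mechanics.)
Relative speed: v_rel = 21 - 20 = 1 m/s
Time to catch: t = d₀/v_rel = 269/1 = 269.0 s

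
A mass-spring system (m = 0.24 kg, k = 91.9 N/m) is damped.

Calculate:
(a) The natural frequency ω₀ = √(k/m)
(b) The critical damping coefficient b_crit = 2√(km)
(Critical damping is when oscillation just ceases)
ω₀ = √(k/m) = √(91.9/0.24) = 19.57 rad/s
b_crit = 2√(km) = 2√(91.9×0.24) = 9.393 kg/s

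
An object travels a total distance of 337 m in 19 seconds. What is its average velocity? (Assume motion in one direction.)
v_avg = Δd / Δt = 337 / 19 = 17.74 m/s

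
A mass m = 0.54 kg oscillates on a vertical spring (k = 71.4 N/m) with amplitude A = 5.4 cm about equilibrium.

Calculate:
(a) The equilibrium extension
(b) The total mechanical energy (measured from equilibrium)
x_eq = mg/k = 0.54×9.81/71.4 = 0.07419 m = 7.419 cm
E = ½kA² = ½×71.4×(0.054)² = 0.1041 J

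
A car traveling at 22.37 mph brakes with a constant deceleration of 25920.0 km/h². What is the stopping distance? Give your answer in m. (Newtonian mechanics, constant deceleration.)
d = v₀² / (2a) (with unit conversion) = 25.0 m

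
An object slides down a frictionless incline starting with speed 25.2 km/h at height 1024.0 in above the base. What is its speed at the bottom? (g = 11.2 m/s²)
½mv₀² + mgh = ½mv² → v = √(v₀² + 2gh) = √(7² + 2×11.2×26.01) = 25.13 m/s = 90.48 km/h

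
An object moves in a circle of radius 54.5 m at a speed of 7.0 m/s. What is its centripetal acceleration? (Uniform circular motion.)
a_c = v²/r = 7.0²/54.5 = 49/54.5 = 0.9 m/s²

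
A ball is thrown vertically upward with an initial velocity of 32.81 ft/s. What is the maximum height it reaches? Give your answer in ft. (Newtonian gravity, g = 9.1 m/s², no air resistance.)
h_max = v₀²/(2g) (with unit conversion) = 18.03 ft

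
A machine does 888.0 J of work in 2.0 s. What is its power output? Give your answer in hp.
P = W/t = 888 J / 2 s = 444 W = 0.5954 hp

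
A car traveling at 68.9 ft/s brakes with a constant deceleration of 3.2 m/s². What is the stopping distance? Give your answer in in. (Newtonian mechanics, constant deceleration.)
d = v₀² / (2a) (with unit conversion) = 2713.0 in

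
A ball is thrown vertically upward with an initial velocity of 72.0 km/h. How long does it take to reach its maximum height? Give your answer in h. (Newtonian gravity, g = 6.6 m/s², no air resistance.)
t_up = v₀/g (with unit conversion) = 0.0008418 h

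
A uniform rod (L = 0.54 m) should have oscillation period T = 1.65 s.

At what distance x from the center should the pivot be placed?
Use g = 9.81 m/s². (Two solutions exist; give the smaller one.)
T = 2π√((L²/12 + x²)/(gx)). Let c = T²g/(4π²) = 0.6765.
x² − cx + L²/12 = 0 → x = (c − √(c² − L²/3))/2 = 0.03806 m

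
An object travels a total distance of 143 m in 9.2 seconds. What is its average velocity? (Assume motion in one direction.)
v_avg = Δd / Δt = 143 / 9.2 = 15.54 m/s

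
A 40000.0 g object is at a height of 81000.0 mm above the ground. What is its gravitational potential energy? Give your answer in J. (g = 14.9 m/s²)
PE = mgh = 40 kg × 14.9 m/s² × 81 m = 4.828e+04 J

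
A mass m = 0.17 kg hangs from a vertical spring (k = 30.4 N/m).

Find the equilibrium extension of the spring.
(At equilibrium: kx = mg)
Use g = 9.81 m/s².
x_eq = mg/k = 0.17×9.81/30.4 = 0.05486 m = 5.486 cm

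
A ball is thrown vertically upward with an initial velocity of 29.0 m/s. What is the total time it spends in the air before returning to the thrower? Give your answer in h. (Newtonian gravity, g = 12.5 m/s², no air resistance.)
t_total = 2v₀/g (with unit conversion) = 0.001289 h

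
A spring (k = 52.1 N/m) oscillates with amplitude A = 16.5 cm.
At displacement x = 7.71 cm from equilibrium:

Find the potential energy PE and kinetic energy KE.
E_total = ½kA² = ½×52.1×(0.165)² = 0.7092 J
PE = ½kx² = ½×52.1×(0.0771)² = 0.1549 J
KE = E_total − PE = 0.5544 J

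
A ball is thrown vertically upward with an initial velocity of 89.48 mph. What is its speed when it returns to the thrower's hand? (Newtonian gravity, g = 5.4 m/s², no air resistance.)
By conservation of energy, the ball returns at the same speed = 89.48 mph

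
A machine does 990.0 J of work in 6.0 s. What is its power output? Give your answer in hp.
P = W/t = 990 J / 6 s = 165 W = 0.2213 hp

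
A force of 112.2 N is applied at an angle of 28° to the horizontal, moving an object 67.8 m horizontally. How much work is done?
W = Fd cosθ = 112.2×67.8×cos(28°) = 6716.7 J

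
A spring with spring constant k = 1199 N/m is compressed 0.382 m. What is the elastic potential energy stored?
PE = ½kx² = ½×1199×0.382² = 87.48 J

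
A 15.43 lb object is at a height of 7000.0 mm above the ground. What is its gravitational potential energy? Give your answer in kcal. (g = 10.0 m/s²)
PE = mgh = 6.999 kg × 10.0 m/s² × 7 m = 489.9 J = 0.1171 kcal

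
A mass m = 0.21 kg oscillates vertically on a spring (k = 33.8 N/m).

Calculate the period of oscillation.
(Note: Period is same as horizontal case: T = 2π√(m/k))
T = 2π√(m/k) = 2π√(0.21/33.8) = 0.4953 s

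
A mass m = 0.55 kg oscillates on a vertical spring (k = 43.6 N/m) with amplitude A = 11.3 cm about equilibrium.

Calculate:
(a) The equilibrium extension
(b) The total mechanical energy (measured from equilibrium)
x_eq = mg/k = 0.55×9.81/43.6 = 0.1238 m = 12.38 cm
E = ½kA² = ½×43.6×(0.113)² = 0.2784 J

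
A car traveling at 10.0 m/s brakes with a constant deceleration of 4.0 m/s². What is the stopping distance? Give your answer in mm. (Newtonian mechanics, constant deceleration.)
d = v₀² / (2a) (with unit conversion) = 12500.0 mm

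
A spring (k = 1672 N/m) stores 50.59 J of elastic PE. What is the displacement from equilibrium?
PE = ½kx² → x = √(2PE/k) = √(2×50.59/1672) = 0.246 m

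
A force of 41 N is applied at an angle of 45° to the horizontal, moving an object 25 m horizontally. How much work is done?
W = Fd cosθ = 41×25×cos(45°) = 724.78 J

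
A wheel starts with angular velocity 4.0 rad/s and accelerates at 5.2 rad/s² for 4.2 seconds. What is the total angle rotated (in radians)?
θ = ω₀t + ½αt² = 4.0×4.2 + ½×5.2×4.2² = 62.66 rad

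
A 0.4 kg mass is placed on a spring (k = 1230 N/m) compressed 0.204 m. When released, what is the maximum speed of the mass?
½kx² = ½mv² → v = x√(k/m) = 0.204×√(1230/0.4) = 11.31 m/s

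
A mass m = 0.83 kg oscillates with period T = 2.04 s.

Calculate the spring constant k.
T = 2π√(m/k) → k = m(2π/T)² = 0.83×(2π/2.04)² = 7.874 N/m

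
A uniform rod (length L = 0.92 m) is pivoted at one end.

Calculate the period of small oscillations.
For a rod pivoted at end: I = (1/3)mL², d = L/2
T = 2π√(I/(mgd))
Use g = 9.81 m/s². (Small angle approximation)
I/m = (1/3)L² = 0.2821 m²; d = L/2 = 0.46 m
T = 2π√(I/(mgd)) = 2π√(0.2821/(9.81×0.46)) = 1.571 s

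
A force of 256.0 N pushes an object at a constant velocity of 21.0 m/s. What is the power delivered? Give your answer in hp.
P = Fv = 256 N × 21 m/s = 5376 W = 7.209 hp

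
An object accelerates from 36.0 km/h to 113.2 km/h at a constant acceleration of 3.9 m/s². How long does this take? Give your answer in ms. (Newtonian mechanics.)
t = (v - v₀)/a (with unit conversion) = 5499.0 ms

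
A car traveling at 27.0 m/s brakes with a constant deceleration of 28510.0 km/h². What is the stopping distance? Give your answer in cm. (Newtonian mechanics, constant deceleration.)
d = v₀² / (2a) (with unit conversion) = 16570.0 cm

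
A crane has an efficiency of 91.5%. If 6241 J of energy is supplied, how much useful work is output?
W_out = η × W_in = 0.915 × 6241 = 5710.5 J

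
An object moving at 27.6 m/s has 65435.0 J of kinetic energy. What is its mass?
KE = ½mv² → m = 2KE/v² = 2×65435.0/27.6² = 171.8 kg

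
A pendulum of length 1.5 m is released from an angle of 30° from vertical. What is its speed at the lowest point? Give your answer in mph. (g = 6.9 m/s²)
h = L(1 − cosθ) = 1.5×(1 − cos30°) = 0.201 m
v = √(2gh) = √(2×6.9×0.201) = 1.665 m/s = 3.725 mph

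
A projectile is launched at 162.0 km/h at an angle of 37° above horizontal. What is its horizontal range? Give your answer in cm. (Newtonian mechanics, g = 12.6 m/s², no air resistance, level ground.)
R = v₀² sin(2θ) / g (with unit conversion) = 15450.0 cm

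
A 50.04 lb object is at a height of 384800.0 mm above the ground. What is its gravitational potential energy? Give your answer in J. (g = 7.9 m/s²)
PE = mgh = 22.7 kg × 7.9 m/s² × 384.8 m = 6.9e+04 J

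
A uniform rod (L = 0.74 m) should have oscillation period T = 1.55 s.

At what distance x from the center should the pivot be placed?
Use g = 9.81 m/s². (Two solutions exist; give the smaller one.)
T = 2π√((L²/12 + x²)/(gx)). Let c = T²g/(4π²) = 0.597.
x² − cx + L²/12 = 0 → x = (c − √(c² − L²/3))/2 = 0.09001 m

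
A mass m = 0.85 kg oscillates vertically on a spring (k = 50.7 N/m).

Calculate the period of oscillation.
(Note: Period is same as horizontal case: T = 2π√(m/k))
T = 2π√(m/k) = 2π√(0.85/50.7) = 0.8136 s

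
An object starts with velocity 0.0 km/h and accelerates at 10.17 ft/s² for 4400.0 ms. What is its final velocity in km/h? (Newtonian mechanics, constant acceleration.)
v = v₀ + at (with unit conversion) = 49.1 km/h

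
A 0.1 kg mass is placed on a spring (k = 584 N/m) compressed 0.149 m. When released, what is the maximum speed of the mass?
½kx² = ½mv² → v = x√(k/m) = 0.149×√(584/0.1) = 11.39 m/s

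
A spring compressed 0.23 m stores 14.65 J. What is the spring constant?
PE = ½kx² → k = 2PE/x² = 2×14.65/0.23² = 553.9 N/m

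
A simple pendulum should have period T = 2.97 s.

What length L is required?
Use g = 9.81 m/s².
T = 2π√(L/g) → L = g(T/2π)² = 9.81×(2.97/2π)² = 2.192 m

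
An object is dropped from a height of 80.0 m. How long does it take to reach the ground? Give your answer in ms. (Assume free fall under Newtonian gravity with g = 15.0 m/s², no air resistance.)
t = √(2h/g) (with unit conversion) = 3266.0 ms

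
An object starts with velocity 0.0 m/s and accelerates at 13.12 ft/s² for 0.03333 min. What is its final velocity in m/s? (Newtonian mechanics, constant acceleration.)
v = v₀ + at (with unit conversion) = 7.997 m/s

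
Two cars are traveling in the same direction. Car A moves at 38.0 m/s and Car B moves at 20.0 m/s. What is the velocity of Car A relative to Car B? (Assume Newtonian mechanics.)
v_rel = v_A - v_B = 38.0 - 20.0 = 18.0 m/s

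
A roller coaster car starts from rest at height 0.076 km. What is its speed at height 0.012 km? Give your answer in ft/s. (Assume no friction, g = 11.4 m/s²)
mgh₁ = ½mv₂² + mgh₂ → v₂ = √(2g(h₁−h₂)) = √(2×11.4×(76−12)) = 38.2 m/s = 125.3 ft/s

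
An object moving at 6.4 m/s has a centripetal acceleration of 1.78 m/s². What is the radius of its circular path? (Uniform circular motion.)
r = v²/a_c = 6.4²/1.78 = 23.01 m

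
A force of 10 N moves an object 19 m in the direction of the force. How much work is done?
W = Fd = 10×19 = 190.0 J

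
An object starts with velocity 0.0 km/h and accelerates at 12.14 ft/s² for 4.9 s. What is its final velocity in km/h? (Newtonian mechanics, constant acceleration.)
v = v₀ + at (with unit conversion) = 65.27 km/h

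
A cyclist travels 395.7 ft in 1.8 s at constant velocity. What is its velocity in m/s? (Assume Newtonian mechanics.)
v = d/t (with unit conversion) = 67.01 m/s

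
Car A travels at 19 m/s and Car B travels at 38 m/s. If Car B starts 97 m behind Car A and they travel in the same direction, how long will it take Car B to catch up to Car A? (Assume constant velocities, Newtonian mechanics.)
Relative speed: v_rel = 38 - 19 = 19 m/s
Time to catch: t = d₀/v_rel = 97/19 = 5.11 s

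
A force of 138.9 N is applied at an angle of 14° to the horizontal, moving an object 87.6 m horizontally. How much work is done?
W = Fd cosθ = 138.9×87.6×cos(14°) = 11806.0 J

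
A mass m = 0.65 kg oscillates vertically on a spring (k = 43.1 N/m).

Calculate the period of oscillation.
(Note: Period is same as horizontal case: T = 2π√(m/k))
T = 2π√(m/k) = 2π√(0.65/43.1) = 0.7716 s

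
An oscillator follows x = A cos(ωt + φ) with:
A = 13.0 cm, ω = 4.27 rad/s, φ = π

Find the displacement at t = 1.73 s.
x = A cos(ωt + φ) = 13.0×cos(4.27×1.73 + π) = -5.851 cm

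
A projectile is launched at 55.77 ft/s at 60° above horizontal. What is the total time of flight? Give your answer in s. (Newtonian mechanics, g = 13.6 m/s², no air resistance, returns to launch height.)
T = 2v₀sin(θ)/g (with unit conversion) = 2.165 s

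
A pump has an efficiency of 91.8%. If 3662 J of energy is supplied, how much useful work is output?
W_out = η × W_in = 0.918 × 3662 = 3361.7 J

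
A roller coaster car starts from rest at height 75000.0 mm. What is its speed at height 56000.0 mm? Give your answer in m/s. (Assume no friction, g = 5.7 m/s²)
mgh₁ = ½mv₂² + mgh₂ → v₂ = √(2g(h₁−h₂)) = √(2×5.7×(75−56)) = 14.72 m/s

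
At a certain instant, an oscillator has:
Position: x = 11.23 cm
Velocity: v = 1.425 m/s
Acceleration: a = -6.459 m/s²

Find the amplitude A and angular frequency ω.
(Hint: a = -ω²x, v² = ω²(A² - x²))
a = −ω²x → ω = √(|a|/x) = √(6.459/0.1123) = 7.584 rad/s
v² = ω²(A² − x²) → A = √(x² + v²/ω²) = √(0.1123² + 1.425²/7.584²) = 0.2189 m = 21.89 cm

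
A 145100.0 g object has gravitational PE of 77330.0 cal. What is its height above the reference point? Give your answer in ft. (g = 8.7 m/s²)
PE = mgh → h = PE/(mg) = 3.235e+05 J / (145.1 kg × 8.7 m/s²) = 256.3 m = 840.9 ft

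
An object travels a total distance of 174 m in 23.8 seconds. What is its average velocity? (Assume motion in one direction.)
v_avg = Δd / Δt = 174 / 23.8 = 7.31 m/s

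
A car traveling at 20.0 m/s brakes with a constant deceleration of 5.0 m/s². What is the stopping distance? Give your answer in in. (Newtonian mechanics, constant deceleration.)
d = v₀² / (2a) (with unit conversion) = 1575.0 in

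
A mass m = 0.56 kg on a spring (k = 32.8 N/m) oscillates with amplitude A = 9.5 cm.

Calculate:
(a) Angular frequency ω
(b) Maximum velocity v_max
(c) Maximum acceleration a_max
ω = √(k/m) = √(32.8/0.56) = 7.653 rad/s
v_max = ωA = 7.653×0.095 = 0.7271 m/s
a_max = ω²A = 7.653²×0.095 = 5.564 m/s²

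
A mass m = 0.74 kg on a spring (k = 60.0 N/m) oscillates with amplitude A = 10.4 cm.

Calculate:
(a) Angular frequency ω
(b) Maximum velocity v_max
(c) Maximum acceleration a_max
ω = √(k/m) = √(60.0/0.74) = 9.005 rad/s
v_max = ωA = 9.005×0.104 = 0.9365 m/s
a_max = ω²A = 9.005²×0.104 = 8.432 m/s²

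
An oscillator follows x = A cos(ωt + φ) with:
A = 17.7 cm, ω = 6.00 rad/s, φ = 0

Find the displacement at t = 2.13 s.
x = A cos(ωt + φ) = 17.7×cos(6.0×2.13 + 0) = 17.3 cm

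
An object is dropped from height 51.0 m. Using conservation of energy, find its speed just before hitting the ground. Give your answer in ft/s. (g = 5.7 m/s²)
mgh = ½mv² → v = √(2gh) = √(2×5.7×51) = 24.11 m/s = 79.11 ft/s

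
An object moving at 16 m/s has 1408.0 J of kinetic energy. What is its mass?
KE = ½mv² → m = 2KE/v² = 2×1408.0/16² = 11.0 kg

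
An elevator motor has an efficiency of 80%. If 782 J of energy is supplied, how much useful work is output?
W_out = η × W_in = 0.8 × 782 = 625.6 J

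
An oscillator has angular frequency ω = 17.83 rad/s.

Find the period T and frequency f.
T = 2π/ω = 2π/17.83 = 0.3524 s; f = ω/2π = 2.838 Hz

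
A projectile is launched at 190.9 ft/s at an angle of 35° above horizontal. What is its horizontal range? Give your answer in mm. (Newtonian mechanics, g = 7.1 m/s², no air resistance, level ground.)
R = v₀² sin(2θ) / g (with unit conversion) = 448100.0 mm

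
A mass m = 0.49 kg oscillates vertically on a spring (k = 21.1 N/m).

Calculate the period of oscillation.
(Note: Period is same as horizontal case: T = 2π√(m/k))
T = 2π√(m/k) = 2π√(0.49/21.1) = 0.9575 s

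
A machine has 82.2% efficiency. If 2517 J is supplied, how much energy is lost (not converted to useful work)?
W_out = η × W_in = 0.822×2517 = 2069.0 J
W_lost = W_in − W_out = 2517 − 2069.0 = 448.03 J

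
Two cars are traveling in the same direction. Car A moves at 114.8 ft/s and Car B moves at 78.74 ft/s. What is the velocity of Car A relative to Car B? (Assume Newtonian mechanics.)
v_rel = v_A - v_B = 114.8 - 78.74 = 36.06 ft/s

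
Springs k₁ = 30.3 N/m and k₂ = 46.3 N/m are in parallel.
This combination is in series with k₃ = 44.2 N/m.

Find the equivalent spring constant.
k₁₂ = k₁ + k₂ = 76.6 N/m (parallel)
1/k_eq = 1/k₁₂ + 1/k₃ → k_eq = 28.03 N/m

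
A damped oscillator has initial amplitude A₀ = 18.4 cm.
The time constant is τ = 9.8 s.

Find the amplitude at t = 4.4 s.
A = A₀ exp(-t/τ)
A = A₀ exp(−t/τ) = 18.4×exp(−4.4/9.8) = 11.74 cm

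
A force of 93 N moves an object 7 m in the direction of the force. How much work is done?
W = Fd = 93×7 = 651.0 J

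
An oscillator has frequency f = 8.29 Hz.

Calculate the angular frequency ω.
ω = 2πf = 2π×8.29 = 52.09 rad/s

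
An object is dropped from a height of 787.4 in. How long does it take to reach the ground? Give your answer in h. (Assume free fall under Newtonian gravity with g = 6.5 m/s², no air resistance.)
t = √(2h/g) (with unit conversion) = 0.0006891 h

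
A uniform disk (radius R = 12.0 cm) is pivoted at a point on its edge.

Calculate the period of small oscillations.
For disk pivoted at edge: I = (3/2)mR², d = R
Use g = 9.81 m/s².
I/m = (3/2)R² = 0.0216 m²; d = R = 0.12 m
T = 2π√((3/2)R²/(gR)) = 2π√(3R/(2g)) = 0.8511 s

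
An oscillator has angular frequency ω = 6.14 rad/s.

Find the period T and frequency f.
T = 2π/ω = 2π/6.14 = 1.023 s; f = ω/2π = 0.9772 Hz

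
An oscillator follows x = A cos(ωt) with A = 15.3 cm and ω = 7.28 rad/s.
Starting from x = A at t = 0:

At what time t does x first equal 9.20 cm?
cos(ωt) = x/A = 9.2/15.3 = 0.6013
ωt = arccos(0.6013) = 0.9257 rad
t = 0.9257/7.28 = 0.1272 s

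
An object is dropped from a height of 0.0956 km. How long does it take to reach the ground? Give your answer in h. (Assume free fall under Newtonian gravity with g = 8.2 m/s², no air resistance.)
t = √(2h/g) (with unit conversion) = 0.001341 h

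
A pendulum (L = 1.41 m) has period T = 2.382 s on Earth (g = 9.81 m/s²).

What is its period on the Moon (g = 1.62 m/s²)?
T = 2π√(L/g), so T_moon/T_earth = √(g_earth/g_moon)
T_moon = 2π√(1.41/1.62) = 5.862 s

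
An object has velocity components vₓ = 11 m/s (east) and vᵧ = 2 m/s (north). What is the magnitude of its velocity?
|v| = √(vₓ² + vᵧ²) = √(11² + 2²) = √(125) = 11.18 m/s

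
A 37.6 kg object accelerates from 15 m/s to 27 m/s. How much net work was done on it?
W_net = ΔKE = ½m(v₂² − v₁²) = ½×37.6×(27² − 15²) = 9475.2 J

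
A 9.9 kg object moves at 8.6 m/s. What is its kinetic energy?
KE = ½mv² = ½×9.9×8.6² = 366.102 J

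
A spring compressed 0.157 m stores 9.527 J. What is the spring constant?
PE = ½kx² → k = 2PE/x² = 2×9.527/0.157² = 773.0 N/m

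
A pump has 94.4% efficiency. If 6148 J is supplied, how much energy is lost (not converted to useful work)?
W_out = η × W_in = 0.944×6148 = 5803.7 J
W_lost = W_in − W_out = 6148 − 5803.7 = 344.29 J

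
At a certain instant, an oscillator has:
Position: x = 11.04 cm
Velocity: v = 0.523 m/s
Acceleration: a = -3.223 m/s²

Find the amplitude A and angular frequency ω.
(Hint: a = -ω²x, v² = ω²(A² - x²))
a = −ω²x → ω = √(|a|/x) = √(3.223/0.1104) = 5.403 rad/s
v² = ω²(A² − x²) → A = √(x² + v²/ω²) = √(0.1104² + 0.523²/5.403²) = 0.1468 m = 14.68 cm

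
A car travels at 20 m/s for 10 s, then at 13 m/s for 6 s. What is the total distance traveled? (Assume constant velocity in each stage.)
d₁ = v₁t₁ = 20 × 10 = 200 m
d₂ = v₂t₂ = 13 × 6 = 78 m
d_total = 200 + 78 = 278 m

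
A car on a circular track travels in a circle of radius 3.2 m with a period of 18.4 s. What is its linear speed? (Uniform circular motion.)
v = 2πr/T = 2π×3.2/18.4 = 1.09 m/s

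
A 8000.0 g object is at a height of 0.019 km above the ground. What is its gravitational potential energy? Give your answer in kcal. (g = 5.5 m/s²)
PE = mgh = 8 kg × 5.5 m/s² × 19 m = 836 J = 0.1998 kcal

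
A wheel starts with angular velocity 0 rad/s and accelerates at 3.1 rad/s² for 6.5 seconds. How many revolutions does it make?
θ = ω₀t + ½αt² = 0×6.5 + ½×3.1×6.5² = 65.49 rad
Revolutions = θ/(2π) = 65.49/(2π) = 10.42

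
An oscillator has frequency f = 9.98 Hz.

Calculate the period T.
T = 1/f = 1/9.98 = 0.1002 s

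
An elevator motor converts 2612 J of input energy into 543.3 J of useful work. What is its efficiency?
η = W_out/W_in = 543.3/2612 = 0.208 = 20.8%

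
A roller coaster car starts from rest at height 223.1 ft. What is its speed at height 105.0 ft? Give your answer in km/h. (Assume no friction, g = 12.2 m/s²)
mgh₁ = ½mv₂² + mgh₂ → v₂ = √(2g(h₁−h₂)) = √(2×12.2×(68−32)) = 29.64 m/s = 106.7 km/h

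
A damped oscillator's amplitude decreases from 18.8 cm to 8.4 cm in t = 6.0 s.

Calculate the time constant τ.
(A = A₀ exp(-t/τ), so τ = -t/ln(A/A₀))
A/A₀ = 8.4/18.8 = 0.4468; ln(A/A₀) = -0.8056
τ = −t/ln(A/A₀) = −6.0/-0.8056 = 7.448 s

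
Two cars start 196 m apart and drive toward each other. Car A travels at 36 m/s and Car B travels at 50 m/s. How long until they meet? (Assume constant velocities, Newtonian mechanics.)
Combined speed: v_combined = 36 + 50 = 86 m/s
Time to meet: t = d/86 = 196/86 = 2.28 s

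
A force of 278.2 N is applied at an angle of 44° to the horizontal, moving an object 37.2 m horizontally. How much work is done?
W = Fd cosθ = 278.2×37.2×cos(44°) = 7444.5 J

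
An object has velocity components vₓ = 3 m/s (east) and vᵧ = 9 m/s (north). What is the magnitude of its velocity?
|v| = √(vₓ² + vᵧ²) = √(3² + 9²) = √(90) = 9.49 m/s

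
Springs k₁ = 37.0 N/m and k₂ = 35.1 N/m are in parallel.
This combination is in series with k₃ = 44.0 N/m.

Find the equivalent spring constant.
k₁₂ = k₁ + k₂ = 72.1 N/m (parallel)
1/k_eq = 1/k₁₂ + 1/k₃ → k_eq = 27.32 N/m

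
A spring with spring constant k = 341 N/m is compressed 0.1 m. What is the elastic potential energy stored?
PE = ½kx² = ½×341×0.1² = 1.705 J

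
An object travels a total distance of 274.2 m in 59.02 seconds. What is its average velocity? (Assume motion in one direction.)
v_avg = Δd / Δt = 274.2 / 59.02 = 4.65 m/s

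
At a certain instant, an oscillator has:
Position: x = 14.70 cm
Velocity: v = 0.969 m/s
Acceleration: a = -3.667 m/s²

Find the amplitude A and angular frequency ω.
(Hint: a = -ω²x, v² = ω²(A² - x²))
a = −ω²x → ω = √(|a|/x) = √(3.667/0.147) = 4.995 rad/s
v² = ω²(A² − x²) → A = √(x² + v²/ω²) = √(0.147² + 0.969²/4.995²) = 0.2434 m = 24.34 cm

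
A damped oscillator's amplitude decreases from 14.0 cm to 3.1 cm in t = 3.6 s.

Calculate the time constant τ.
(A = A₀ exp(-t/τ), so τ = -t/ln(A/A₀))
A/A₀ = 3.1/14.0 = 0.2214; ln(A/A₀) = -1.508
τ = −t/ln(A/A₀) = −3.6/-1.508 = 2.388 s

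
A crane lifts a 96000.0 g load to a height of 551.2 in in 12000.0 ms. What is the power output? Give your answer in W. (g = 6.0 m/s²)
W = mgh = 96×6.0×14 = 8064 J
P = W/t = 8064/12 = 672 W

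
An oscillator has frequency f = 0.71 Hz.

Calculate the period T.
T = 1/f = 1/0.71 = 1.408 s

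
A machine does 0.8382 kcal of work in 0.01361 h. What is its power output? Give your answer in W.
P = W/t = 3507 J / 49 s = 71.58 W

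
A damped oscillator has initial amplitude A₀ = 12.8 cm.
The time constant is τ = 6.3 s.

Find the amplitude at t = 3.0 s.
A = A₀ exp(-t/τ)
A = A₀ exp(−t/τ) = 12.8×exp(−3.0/6.3) = 7.951 cm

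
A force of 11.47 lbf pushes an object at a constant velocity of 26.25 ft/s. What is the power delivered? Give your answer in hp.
P = Fv = 51.02 N × 8.001 m/s = 408.2 W = 0.5474 hp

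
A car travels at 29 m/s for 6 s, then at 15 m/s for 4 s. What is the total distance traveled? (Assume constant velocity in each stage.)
d₁ = v₁t₁ = 29 × 6 = 174 m
d₂ = v₂t₂ = 15 × 4 = 60 m
d_total = 174 + 60 = 234 m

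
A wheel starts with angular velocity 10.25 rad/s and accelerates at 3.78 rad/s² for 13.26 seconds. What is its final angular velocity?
ω = ω₀ + αt = 10.25 + 3.78 × 13.26 = 60.37 rad/s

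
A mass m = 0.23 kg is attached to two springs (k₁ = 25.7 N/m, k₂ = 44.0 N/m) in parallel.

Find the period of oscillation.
k_eq = k₁+k₂ = 69.7 N/m
T = 2π√(m/k_eq) = 2π√(0.23/69.7) = 0.3609 s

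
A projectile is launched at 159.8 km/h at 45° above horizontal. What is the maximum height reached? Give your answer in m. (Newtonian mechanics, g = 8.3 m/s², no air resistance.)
H = v₀²sin²(θ)/(2g) (with unit conversion) = 59.35 m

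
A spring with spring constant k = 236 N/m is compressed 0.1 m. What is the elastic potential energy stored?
PE = ½kx² = ½×236×0.1² = 1.18 J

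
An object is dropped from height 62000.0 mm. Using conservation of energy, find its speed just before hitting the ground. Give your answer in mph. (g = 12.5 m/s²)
mgh = ½mv² → v = √(2gh) = √(2×12.5×62) = 39.37 m/s = 88.07 mph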